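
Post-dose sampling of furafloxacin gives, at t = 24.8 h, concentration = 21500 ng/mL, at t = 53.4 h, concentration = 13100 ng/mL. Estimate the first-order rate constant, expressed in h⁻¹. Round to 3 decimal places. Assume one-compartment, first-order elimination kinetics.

0.017 h⁻¹

k = ln(C₁/C₂) / (t₂ − t₁) = ln(21500/13100) / (53.4 − 24.8)
  = 0.4954 / 28.60 = 0.01732 h⁻¹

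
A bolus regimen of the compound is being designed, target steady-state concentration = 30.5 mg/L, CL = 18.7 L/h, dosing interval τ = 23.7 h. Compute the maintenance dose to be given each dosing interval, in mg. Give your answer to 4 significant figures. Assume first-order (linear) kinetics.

At steady state, Dose/τ = Css × CL.
Dose = Css × CL × τ = 30.5 × 18.70 × 23.7 = 13520 mg

13520 mg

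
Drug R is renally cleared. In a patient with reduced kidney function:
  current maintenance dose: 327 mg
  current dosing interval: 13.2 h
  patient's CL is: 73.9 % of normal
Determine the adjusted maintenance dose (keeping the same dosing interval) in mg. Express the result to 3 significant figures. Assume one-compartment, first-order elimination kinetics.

242 mg

To keep the same average steady-state level, dosing rate must scale with clearance.
CL ratio = 73.9 / 100 = 0.7390
New dose (same interval) = 327 × 0.7390 = 241.7 mg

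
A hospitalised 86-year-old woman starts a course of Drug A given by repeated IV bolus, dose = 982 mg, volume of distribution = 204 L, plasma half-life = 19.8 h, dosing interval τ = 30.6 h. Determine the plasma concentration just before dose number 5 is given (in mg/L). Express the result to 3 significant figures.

C₀ per dose = Dose / Vd = 982 / 204 = 4.814 mg/L
k = ln2 / t½ = 0.693147 / 19.8 = 0.03501 h⁻¹
Fraction remaining after one interval: r = e^(−kτ) = e^(−0.03501 × 30.6) = 0.3426
Before dose 5, 4 doses have been given (aged 1τ, 2τ, 3τ, 4τ).
C_trough = C₀ × (r + r² + … + r^4) = C₀ × r(1−r^4)/(1−r)
        = 4.814 × 0.3426 × (1 − 0.01378) / (1 − 0.3426) = 2.474 mg/L

2.47 mg/L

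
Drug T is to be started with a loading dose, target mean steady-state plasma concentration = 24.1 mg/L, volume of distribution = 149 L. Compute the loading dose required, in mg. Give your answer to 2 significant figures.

LD = Css × Vd = 24.1 × 149 = 3591 mg

3600 mg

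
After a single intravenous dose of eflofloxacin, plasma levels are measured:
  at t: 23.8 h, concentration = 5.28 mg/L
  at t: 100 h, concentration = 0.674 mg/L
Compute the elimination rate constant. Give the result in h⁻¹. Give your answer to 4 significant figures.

k = ln(C₁/C₂) / (t₂ − t₁) = ln(5.28/0.674) / (100 − 23.8)
  = 2.058 / 76.20 = 0.02701 h⁻¹

0.02701 h⁻¹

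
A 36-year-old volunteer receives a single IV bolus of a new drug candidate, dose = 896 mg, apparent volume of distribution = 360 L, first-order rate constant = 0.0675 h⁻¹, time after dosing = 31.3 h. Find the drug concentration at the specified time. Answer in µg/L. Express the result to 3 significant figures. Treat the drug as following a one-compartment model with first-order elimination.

301 µg/L

C₀ = Dose / Vd = 896.0 / 360 = 2.489 mg/L
C = C₀ · e^(−k·t) = 2.489 × e^(−0.06750 × 31.3)
  = 2.489 × 0.1209 = 0.3009 mg/L
Convert: 0.3009 mg/L × 1000 = 300.9 µg/L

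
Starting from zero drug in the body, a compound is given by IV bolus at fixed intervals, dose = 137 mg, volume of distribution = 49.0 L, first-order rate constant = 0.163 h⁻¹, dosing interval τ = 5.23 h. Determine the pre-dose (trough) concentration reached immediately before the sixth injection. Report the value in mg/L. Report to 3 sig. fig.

2.05 mg/L

C₀ per dose = Dose / Vd = 137 / 49.0 = 2.796 mg/L
Fraction remaining after one interval: r = e^(−kτ) = e^(−0.1630 × 5.23) = 0.4264
Before dose 6, 5 doses have been given (aged 1τ, 2τ, 3τ, 4τ, 5τ).
C_trough = C₀ × (r + r² + … + r^5) = C₀ × r(1−r^5)/(1−r)
        = 2.796 × 0.4264 × (1 − 0.01410) / (1 − 0.4264) = 2.049 mg/L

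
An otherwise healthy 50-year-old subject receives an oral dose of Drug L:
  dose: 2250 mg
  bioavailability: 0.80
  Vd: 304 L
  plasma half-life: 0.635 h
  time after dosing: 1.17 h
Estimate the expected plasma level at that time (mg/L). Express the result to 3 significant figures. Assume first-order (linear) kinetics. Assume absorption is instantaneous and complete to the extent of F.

1.65 mg/L

Amount reaching circulation = F × Dose = 0.80 × 2250 = 1800 mg
C₀ = F·Dose / Vd = 1800 / 304 = 5.921 mg/L
k = ln2 / t½ = 0.693147 / 0.635 = 1.092 h⁻¹
C = C₀ · e^(−k·t) = 5.921 × e^(−1.092 × 1.17)
  = 5.921 × 0.2787 = 1.650 mg/L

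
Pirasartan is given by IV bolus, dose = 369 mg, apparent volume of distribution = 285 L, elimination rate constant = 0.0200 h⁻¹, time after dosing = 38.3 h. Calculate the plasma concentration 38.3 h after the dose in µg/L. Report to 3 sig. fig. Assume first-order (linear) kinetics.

602 µg/L

C₀ = Dose / Vd = 369.0 / 285 = 1.295 mg/L
C = C₀ · e^(−k·t) = 1.295 × e^(−0.02000 × 38.3)
  = 1.295 × 0.4649 = 0.6020 mg/L
Convert: 0.6020 mg/L × 1000 = 602.0 µg/L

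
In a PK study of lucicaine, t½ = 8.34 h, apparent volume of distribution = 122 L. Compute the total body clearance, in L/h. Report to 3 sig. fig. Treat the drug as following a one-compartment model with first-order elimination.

k = ln2 / t½ = 0.693147 / 8.34 = 0.08311 h⁻¹
CL = k × Vd = 0.08311 × 122 = 10.14 L/h

10.1 L/h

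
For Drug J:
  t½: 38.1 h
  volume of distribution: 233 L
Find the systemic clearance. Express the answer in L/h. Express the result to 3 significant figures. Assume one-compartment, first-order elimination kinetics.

k = ln2 / t½ = 0.693147 / 38.1 = 0.01819 h⁻¹
CL = k × Vd = 0.01819 × 233 = 4.238 L/h

4.24 L/h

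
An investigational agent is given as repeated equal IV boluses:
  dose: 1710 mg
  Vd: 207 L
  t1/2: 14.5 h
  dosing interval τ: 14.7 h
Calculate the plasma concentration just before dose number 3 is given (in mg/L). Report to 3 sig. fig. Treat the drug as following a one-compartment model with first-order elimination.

C₀ per dose = Dose / Vd = 1710 / 207 = 8.261 mg/L
k = ln2 / t½ = 0.693147 / 14.5 = 0.04780 h⁻¹
Fraction remaining after one interval: r = e^(−kτ) = e^(−0.04780 × 14.7) = 0.4953
Before dose 3, 2 doses have been given (aged 1τ, 2τ).
C_trough = C₀ × (r + r²) = 8.261 × (0.4953 + 0.2453) = 6.118 mg/L

6.12 mg/L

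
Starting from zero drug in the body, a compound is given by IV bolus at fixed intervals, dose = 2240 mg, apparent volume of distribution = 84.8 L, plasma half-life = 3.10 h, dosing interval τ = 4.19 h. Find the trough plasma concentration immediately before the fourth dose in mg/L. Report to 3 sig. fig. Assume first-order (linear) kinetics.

16.0 mg/L

C₀ per dose = Dose / Vd = 2240 / 84.8 = 26.42 mg/L
k = ln2 / t½ = 0.693147 / 3.10 = 0.2236 h⁻¹
Fraction remaining after one interval: r = e^(−kτ) = e^(−0.2236 × 4.19) = 0.3918
Before dose 4, 3 doses have been given (aged 1τ, 2τ, 3τ).
C_trough = C₀ × (r + r² + … + r^3) = C₀ × r(1−r^3)/(1−r)
        = 26.42 × 0.3918 × (1 − 0.06014) / (1 − 0.3918) = 16.00 mg/L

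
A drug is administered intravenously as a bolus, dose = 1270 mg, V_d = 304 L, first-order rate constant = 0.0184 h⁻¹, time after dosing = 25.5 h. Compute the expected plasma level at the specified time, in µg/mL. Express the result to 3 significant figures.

2.61 µg/mL

C₀ = Dose / Vd = 1270 / 304 = 4.178 mg/L
C = C₀ · e^(−k·t) = 4.178 × e^(−0.01840 × 25.5)
  = 4.178 × 0.6255 = 2.613 mg/L
(2.613 mg/L = 2.613 µg/mL)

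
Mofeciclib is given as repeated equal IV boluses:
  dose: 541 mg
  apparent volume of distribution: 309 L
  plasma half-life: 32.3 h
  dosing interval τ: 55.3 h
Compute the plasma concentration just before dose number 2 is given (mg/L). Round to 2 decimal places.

0.53 mg/L

C₀ per dose = Dose / Vd = 541 / 309 = 1.751 mg/L
k = ln2 / t½ = 0.693147 / 32.3 = 0.02146 h⁻¹
Fraction remaining after one interval: r = e^(−kτ) = e^(−0.02146 × 55.3) = 0.3052
Before dose 2, 1 dose has been given (aged 1τ).
C_trough = C₀ × r = 1.751 × 0.3052 = 0.5344 mg/L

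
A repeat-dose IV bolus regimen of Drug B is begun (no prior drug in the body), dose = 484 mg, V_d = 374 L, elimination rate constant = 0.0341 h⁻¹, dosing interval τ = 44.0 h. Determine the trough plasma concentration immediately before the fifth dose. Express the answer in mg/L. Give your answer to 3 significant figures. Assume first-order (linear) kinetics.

C₀ per dose = Dose / Vd = 484 / 374 = 1.294 mg/L
Fraction remaining after one interval: r = e^(−kτ) = e^(−0.03410 × 44.0) = 0.2230
Before dose 5, 4 doses have been given (aged 1τ, 2τ, 3τ, 4τ).
C_trough = C₀ × (r + r² + … + r^4) = C₀ × r(1−r^4)/(1−r)
        = 1.294 × 0.2230 × (1 − 0.002473) / (1 − 0.2230) = 0.3705 mg/L

0.371 mg/L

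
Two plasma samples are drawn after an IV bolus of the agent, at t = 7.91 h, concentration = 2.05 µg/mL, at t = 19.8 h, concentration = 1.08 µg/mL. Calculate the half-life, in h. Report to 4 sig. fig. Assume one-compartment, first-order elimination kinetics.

k = ln(C₁/C₂) / (t₂ − t₁) = ln(2.05/1.08) / (19.8 − 7.91)
  = 0.6409 / 11.89 = 0.05390 h⁻¹
t½ = ln2 / k = 0.693147 / 0.05390 = 12.86 h

12.86 h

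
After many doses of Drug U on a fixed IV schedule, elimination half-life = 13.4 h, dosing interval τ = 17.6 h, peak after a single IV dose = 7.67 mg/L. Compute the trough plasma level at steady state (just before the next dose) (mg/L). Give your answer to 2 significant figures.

5.2 mg/L

k = ln2 / t½ = 0.693147 / 13.4 = 0.05173 h⁻¹
e^(−kτ) = e^(−0.05173 × 17.6) = 0.4023
Accumulation ratio R = 1 / (1 − e^(−kτ)) = 1 / (1 − 0.4023) = 1.673
Steady-state trough = C₀ × R × e^(−kτ) = 7.67 × 1.673 × 0.4023 = 5.162 mg/L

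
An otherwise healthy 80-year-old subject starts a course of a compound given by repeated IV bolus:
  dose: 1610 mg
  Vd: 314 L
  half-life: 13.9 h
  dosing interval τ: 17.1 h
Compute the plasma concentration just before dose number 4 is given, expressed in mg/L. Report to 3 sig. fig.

3.51 mg/L

C₀ per dose = Dose / Vd = 1610 / 314 = 5.127 mg/L
k = ln2 / t½ = 0.693147 / 13.9 = 0.04987 h⁻¹
Fraction remaining after one interval: r = e^(−kτ) = e^(−0.04987 × 17.1) = 0.4262
Before dose 4, 3 doses have been given (aged 1τ, 2τ, 3τ).
C_trough = C₀ × (r + r² + … + r^3) = C₀ × r(1−r^3)/(1−r)
        = 5.127 × 0.4262 × (1 − 0.07742) / (1 − 0.4262) = 3.513 mg/L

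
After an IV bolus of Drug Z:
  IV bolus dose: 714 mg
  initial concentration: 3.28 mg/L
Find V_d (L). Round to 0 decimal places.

218 L

Vd = Dose / C₀ = 714.0 / 3.28 = 217.7 L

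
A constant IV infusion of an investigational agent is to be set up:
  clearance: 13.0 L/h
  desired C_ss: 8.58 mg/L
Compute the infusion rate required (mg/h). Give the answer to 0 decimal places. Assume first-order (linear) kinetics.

112 mg/h

At steady state, infusion rate R₀ = Css × CL = 8.58 × 13.00 = 111.5 mg/h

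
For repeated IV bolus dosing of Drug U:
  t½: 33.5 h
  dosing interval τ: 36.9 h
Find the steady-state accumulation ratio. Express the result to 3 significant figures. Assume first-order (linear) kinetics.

k = ln2 / t½ = 0.693147 / 33.5 = 0.02069 h⁻¹
e^(−kτ) = e^(−0.02069 × 36.9) = 0.4661
Accumulation ratio R = 1 / (1 − e^(−kτ)) = 1 / (1 − 0.4661) = 1.873

1.87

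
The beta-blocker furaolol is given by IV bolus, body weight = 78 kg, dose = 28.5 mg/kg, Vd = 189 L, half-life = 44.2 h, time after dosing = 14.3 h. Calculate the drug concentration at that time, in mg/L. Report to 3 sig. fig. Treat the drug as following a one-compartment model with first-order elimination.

9.40 mg/L

Total dose = 28.5 × 78 = 2223 mg
C₀ = Dose / Vd = 2223 / 189 = 11.76 mg/L
k = ln2 / t½ = 0.693147 / 44.2 = 0.01568 h⁻¹
C = C₀ · e^(−k·t) = 11.76 × e^(−0.01568 × 14.3)
  = 11.76 × 0.7991 = 9.397 mg/L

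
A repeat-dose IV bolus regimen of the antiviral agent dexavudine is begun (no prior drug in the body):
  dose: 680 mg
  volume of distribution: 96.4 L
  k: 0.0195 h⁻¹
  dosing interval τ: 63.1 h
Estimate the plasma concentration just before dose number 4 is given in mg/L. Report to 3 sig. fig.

2.84 mg/L

C₀ per dose = Dose / Vd = 680 / 96.4 = 7.054 mg/L
Fraction remaining after one interval: r = e^(−kτ) = e^(−0.01950 × 63.1) = 0.2922
Before dose 4, 3 doses have been given (aged 1τ, 2τ, 3τ).
C_trough = C₀ × (r + r² + … + r^3) = C₀ × r(1−r^3)/(1−r)
        = 7.054 × 0.2922 × (1 − 0.02495) / (1 − 0.2922) = 2.839 mg/L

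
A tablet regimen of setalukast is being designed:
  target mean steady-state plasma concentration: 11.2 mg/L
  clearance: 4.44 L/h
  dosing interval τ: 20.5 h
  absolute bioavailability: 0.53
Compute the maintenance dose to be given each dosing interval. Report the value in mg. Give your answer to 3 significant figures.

1920 mg

At steady state, F × (Dose/τ) = Css × CL.
Dose = Css × CL × τ / F = 11.2 × 4.440 × 20.5 / 0.53 = 1923 mg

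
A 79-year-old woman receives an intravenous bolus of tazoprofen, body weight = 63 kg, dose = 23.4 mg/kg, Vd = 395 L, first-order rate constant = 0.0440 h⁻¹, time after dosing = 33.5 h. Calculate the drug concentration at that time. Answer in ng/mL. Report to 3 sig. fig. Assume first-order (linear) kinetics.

Total dose = 23.4 × 63 = 1474 mg
C₀ = Dose / Vd = 1474 / 395 = 3.732 mg/L
C = C₀ · e^(−k·t) = 3.732 × e^(−0.04400 × 33.5)
  = 3.732 × 0.2290 = 0.8546 mg/L
Convert: 0.8546 mg/L × 1000 = 854.6 ng/mL

855 ng/mL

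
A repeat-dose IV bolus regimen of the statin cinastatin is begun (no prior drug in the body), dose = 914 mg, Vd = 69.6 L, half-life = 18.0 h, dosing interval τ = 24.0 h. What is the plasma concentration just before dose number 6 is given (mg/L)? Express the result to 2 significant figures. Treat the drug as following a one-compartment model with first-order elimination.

8.6 mg/L

C₀ per dose = Dose / Vd = 914 / 69.6 = 13.13 mg/L
k = ln2 / t½ = 0.693147 / 18.0 = 0.03851 h⁻¹
Fraction remaining after one interval: r = e^(−kτ) = e^(−0.03851 × 24.0) = 0.3968
Before dose 6, 5 doses have been given (aged 1τ, 2τ, 3τ, 4τ, 5τ).
C_trough = C₀ × (r + r² + … + r^5) = C₀ × r(1−r^5)/(1−r)
        = 13.13 × 0.3968 × (1 − 0.009837) / (1 − 0.3968) = 8.552 mg/L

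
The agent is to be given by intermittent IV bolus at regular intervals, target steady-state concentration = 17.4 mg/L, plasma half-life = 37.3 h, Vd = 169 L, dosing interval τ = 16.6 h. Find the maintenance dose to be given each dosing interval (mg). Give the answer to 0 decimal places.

907 mg

k = ln2 / t½ = 0.693147 / 37.3 = 0.01858 h⁻¹
CL = k × Vd = 0.01858 × 169 = 3.140 L/h
At steady state, Dose/τ = Css × CL.
Dose = Css × CL × τ = 17.4 × 3.140 × 16.6 = 907.0 mg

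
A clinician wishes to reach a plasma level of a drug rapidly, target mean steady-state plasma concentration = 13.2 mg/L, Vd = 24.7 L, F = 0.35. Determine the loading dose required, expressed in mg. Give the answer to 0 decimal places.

932 mg

LD = Css × Vd / F = 13.2 × 24.7 / 0.35 = 931.5 mg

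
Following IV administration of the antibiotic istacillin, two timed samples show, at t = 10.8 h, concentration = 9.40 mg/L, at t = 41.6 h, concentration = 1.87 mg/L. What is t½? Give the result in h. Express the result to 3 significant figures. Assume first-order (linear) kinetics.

k = ln(C₁/C₂) / (t₂ − t₁) = ln(9.40/1.87) / (41.6 − 10.8)
  = 1.615 / 30.80 = 0.05244 h⁻¹
t½ = ln2 / k = 0.693147 / 0.05244 = 13.22 h

13.2 h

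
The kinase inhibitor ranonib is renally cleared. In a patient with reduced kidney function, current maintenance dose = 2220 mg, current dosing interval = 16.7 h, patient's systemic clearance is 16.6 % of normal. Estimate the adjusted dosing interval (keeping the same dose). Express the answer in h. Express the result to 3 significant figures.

101 h

To keep the same average steady-state level, dosing rate must scale with clearance.
CL ratio = 16.6 / 100 = 0.1660
New interval (same dose) = 16.7 / 0.1660 = 100.6 h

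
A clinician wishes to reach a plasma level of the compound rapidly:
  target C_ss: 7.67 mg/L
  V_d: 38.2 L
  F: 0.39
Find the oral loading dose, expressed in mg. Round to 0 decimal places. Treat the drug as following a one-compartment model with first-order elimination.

751 mg

LD = Css × Vd / F = 7.67 × 38.2 / 0.39 = 751.3 mg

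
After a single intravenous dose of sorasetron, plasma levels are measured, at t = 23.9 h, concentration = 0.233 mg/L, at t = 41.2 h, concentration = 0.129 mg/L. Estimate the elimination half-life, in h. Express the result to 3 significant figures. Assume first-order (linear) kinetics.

k = ln(C₁/C₂) / (t₂ − t₁) = ln(0.233/0.129) / (41.2 − 23.9)
  = 0.5912 / 17.30 = 0.03417 h⁻¹
t½ = ln2 / k = 0.693147 / 0.03417 = 20.29 h

20.3 h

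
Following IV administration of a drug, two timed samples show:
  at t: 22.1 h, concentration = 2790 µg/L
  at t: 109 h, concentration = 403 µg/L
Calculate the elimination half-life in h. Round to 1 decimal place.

31.1 h

k = ln(C₁/C₂) / (t₂ − t₁) = ln(2790/403) / (109 − 22.1)
  = 1.935 / 86.90 = 0.02227 h⁻¹
t½ = ln2 / k = 0.693147 / 0.02227 = 31.12 h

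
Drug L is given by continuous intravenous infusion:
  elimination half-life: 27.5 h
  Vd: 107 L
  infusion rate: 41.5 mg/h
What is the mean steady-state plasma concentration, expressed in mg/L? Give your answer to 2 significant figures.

k = ln2 / t½ = 0.693147 / 27.5 = 0.02521 h⁻¹
CL = k × Vd = 0.02521 × 107 = 2.697 L/h
At steady state Css = R₀ / CL = 41.5 / 2.697 = 15.39 mg/L

15 mg/L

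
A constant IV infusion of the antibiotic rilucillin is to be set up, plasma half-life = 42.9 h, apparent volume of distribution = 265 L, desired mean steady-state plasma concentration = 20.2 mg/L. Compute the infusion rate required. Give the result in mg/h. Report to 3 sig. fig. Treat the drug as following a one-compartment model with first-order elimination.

k = ln2 / t½ = 0.693147 / 42.9 = 0.01616 h⁻¹
CL = k × Vd = 0.01616 × 265 = 4.282 L/h
At steady state, infusion rate R₀ = Css × CL = 20.2 × 4.282 = 86.50 mg/h

86.5 mg/h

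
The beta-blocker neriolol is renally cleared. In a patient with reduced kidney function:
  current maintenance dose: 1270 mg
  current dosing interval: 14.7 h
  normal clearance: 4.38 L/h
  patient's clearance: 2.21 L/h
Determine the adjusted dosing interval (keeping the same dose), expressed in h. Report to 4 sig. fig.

29.13 h

To keep the same average steady-state level, dosing rate must scale with clearance.
CL ratio = 2.21 / 4.38 = 0.5046
New interval (same dose) = 14.7 / 0.5046 = 29.13 h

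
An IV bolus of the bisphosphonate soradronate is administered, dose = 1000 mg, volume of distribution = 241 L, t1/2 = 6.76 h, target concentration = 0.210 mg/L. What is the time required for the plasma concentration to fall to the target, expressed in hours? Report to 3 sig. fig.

C₀ = Dose / Vd = 1000 / 241 = 4.149 mg/L
k = ln2 / t½ = 0.693147 / 6.76 = 0.1025 h⁻¹
t = ln(C₀ / C) / k = ln(4.149 / 0.210) / 0.1025
  = ln(19.76) / 0.1025 = 2.984 / 0.1025 = 29.11 h

29.1 h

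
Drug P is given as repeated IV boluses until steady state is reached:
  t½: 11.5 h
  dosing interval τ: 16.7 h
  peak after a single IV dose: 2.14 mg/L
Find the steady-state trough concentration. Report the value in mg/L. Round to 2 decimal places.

1.23 mg/L

k = ln2 / t½ = 0.693147 / 11.5 = 0.06027 h⁻¹
e^(−kτ) = e^(−0.06027 × 16.7) = 0.3655
Accumulation ratio R = 1 / (1 − e^(−kτ)) = 1 / (1 − 0.3655) = 1.576
Steady-state trough = C₀ × R × e^(−kτ) = 2.14 × 1.576 × 0.3655 = 1.233 mg/L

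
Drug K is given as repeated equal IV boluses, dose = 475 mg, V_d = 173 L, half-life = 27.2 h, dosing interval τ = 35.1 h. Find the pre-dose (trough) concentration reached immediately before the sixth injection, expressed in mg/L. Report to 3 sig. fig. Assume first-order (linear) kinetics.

C₀ per dose = Dose / Vd = 475 / 173 = 2.746 mg/L
k = ln2 / t½ = 0.693147 / 27.2 = 0.02548 h⁻¹
Fraction remaining after one interval: r = e^(−kτ) = e^(−0.02548 × 35.1) = 0.4089
Before dose 6, 5 doses have been given (aged 1τ, 2τ, 3τ, 4τ, 5τ).
C_trough = C₀ × (r + r² + … + r^5) = C₀ × r(1−r^5)/(1−r)
        = 2.746 × 0.4089 × (1 − 0.01143) / (1 − 0.4089) = 1.878 mg/L

1.88 mg/L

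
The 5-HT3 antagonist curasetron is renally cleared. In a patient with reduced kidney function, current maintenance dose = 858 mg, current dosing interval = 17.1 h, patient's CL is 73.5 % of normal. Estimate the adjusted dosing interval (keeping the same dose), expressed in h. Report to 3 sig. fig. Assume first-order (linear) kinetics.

23.3 h

To keep the same average steady-state level, dosing rate must scale with clearance.
CL ratio = 73.5 / 100 = 0.7350
New interval (same dose) = 17.1 / 0.7350 = 23.27 h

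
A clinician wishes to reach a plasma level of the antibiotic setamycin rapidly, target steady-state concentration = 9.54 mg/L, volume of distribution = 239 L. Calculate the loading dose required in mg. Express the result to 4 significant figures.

2280 mg

LD = Css × Vd = 9.54 × 239 = 2280 mg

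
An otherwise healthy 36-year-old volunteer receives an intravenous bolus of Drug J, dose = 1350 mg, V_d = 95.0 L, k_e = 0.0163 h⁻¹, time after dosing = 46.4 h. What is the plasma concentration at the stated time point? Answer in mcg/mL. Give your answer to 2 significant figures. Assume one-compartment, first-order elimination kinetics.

C₀ = Dose / Vd = 1350 / 95.0 = 14.21 mg/L
C = C₀ · e^(−k·t) = 14.21 × e^(−0.01630 × 46.4)
  = 14.21 × 0.4694 = 6.670 mg/L
(6.670 mg/L = 6.670 mcg/mL)

6.7 mcg/mL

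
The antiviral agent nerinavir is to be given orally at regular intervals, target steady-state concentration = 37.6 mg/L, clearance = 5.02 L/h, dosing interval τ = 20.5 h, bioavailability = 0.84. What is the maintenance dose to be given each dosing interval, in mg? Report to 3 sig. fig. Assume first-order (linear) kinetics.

4610 mg

At steady state, F × (Dose/τ) = Css × CL.
Dose = Css × CL × τ / F = 37.6 × 5.020 × 20.5 / 0.84 = 4606 mg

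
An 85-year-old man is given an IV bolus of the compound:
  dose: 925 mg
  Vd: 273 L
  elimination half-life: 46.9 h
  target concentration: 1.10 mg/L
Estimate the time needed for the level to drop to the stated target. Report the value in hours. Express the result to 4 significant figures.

C₀ = Dose / Vd = 925.0 / 273 = 3.388 mg/L
k = ln2 / t½ = 0.693147 / 46.9 = 0.01478 h⁻¹
t = ln(C₀ / C) / k = ln(3.388 / 1.10) / 0.01478
  = ln(3.080) / 0.01478 = 1.125 / 0.01478 = 76.12 h

76.12 h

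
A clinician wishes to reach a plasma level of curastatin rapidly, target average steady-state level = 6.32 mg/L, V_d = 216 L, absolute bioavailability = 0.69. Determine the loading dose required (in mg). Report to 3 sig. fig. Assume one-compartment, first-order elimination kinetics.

1980 mg

LD = Css × Vd / F = 6.32 × 216 / 0.69 = 1978 mg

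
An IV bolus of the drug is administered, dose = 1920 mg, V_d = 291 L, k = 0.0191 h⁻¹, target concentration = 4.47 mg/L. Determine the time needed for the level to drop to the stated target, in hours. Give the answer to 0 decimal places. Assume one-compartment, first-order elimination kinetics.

C₀ = Dose / Vd = 1920 / 291 = 6.598 mg/L
t = ln(C₀ / C) / k = ln(6.598 / 4.47) / 0.01910
  = ln(1.476) / 0.01910 = 0.3893 / 0.01910 = 20.38 h

20 h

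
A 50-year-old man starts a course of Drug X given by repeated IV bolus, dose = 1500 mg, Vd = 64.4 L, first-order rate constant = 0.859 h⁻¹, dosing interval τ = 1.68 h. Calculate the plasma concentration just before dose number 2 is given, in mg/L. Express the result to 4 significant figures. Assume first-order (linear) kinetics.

C₀ per dose = Dose / Vd = 1500 / 64.4 = 23.29 mg/L
Fraction remaining after one interval: r = e^(−kτ) = e^(−0.8590 × 1.68) = 0.2362
Before dose 2, 1 dose has been given (aged 1τ).
C_trough = C₀ × r = 23.29 × 0.2362 = 5.501 mg/L

5.501 mg/L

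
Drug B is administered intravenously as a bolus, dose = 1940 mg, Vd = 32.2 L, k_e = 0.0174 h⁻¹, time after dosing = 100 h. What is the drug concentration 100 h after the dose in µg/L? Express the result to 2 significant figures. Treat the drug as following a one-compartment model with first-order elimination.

11000 µg/L

C₀ = Dose / Vd = 1940 / 32.2 = 60.25 mg/L
C = C₀ · e^(−k·t) = 60.25 × e^(−0.01740 × 100)
  = 60.25 × 0.1755 = 10.57 mg/L
Convert: 10.57 mg/L × 1000 = 10570 µg/L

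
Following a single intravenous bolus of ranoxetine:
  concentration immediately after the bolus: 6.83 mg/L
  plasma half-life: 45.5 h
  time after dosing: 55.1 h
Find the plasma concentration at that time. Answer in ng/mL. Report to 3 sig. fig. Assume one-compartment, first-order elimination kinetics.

k = ln2 / t½ = 0.693147 / 45.5 = 0.01523 h⁻¹
C = C₀ · e^(−k·t) = 6.830 × e^(−0.01523 × 55.1)
  = 6.830 × 0.4321 = 2.951 mg/L
Convert: 2.951 mg/L × 1000 = 2951 ng/mL

2950 ng/mL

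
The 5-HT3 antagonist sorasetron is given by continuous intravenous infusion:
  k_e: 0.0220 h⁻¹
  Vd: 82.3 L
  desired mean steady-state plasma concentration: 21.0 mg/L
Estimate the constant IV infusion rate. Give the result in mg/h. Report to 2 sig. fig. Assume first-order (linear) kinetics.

CL = k × Vd = 0.02200 × 82.3 = 1.811 L/h
At steady state, infusion rate R₀ = Css × CL = 21.0 × 1.811 = 38.03 mg/h

38 mg/h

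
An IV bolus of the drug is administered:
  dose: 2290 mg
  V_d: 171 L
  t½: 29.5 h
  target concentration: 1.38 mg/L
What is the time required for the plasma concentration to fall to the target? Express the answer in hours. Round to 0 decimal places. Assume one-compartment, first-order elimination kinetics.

C₀ = Dose / Vd = 2290 / 171 = 13.39 mg/L
k = ln2 / t½ = 0.693147 / 29.5 = 0.02350 h⁻¹
t = ln(C₀ / C) / k = ln(13.39 / 1.38) / 0.02350
  = ln(9.703) / 0.02350 = 2.272 / 0.02350 = 96.68 h

97 h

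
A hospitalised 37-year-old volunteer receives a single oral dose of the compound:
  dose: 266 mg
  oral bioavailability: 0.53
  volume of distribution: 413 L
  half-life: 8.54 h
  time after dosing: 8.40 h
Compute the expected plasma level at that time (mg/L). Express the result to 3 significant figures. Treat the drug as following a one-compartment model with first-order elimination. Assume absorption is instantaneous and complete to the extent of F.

0.173 mg/L

Amount reaching circulation = F × Dose = 0.53 × 266.0 = 141.0 mg
C₀ = F·Dose / Vd = 141.0 / 413 = 0.3414 mg/L
k = ln2 / t½ = 0.693147 / 8.54 = 0.08116 h⁻¹
C = C₀ · e^(−k·t) = 0.3414 × e^(−0.08116 × 8.40)
  = 0.3414 × 0.5057 = 0.1726 mg/L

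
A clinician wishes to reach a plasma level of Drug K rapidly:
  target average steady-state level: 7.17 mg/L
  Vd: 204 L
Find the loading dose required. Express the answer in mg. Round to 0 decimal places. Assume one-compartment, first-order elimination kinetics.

LD = Css × Vd = 7.17 × 204 = 1463 mg

1463 mg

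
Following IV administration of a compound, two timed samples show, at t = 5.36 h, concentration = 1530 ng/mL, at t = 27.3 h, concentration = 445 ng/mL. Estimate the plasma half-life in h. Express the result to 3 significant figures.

12.3 h

k = ln(C₁/C₂) / (t₂ − t₁) = ln(1530/445) / (27.3 − 5.36)
  = 1.235 / 21.94 = 0.05629 h⁻¹
t½ = ln2 / k = 0.693147 / 0.05629 = 12.31 h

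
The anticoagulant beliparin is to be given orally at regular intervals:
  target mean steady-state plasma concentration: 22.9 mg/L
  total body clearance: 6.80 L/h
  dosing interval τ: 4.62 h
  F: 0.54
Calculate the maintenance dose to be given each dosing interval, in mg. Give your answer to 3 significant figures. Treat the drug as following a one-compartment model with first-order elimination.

1330 mg

At steady state, F × (Dose/τ) = Css × CL.
Dose = Css × CL × τ / F = 22.9 × 6.800 × 4.62 / 0.54 = 1332 mg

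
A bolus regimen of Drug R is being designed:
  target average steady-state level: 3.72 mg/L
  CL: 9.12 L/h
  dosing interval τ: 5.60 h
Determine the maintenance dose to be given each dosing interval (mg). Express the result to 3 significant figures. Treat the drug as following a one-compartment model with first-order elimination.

At steady state, Dose/τ = Css × CL.
Dose = Css × CL × τ = 3.72 × 9.120 × 5.60 = 190.0 mg

190 mg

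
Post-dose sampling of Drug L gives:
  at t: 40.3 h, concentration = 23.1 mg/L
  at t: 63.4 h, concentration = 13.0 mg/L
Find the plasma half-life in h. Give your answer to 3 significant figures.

27.9 h

k = ln(C₁/C₂) / (t₂ − t₁) = ln(23.1/13.0) / (63.4 − 40.3)
  = 0.5749 / 23.10 = 0.02489 h⁻¹
t½ = ln2 / k = 0.693147 / 0.02489 = 27.85 h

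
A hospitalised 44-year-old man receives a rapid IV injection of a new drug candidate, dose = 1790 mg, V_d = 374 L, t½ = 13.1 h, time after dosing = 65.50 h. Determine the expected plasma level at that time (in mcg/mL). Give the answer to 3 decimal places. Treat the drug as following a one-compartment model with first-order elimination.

C₀ = Dose / Vd = 1790 / 374 = 4.786 mg/L
k = ln2 / t½ = 0.693147 / 13.1 = 0.05291 h⁻¹
t / t½ = 65.50 / 13.1 = 5 half-lives
C = C₀ × (1/2)^5 = 4.786 × 0.03125 = 0.1496 mg/L
(0.1496 mg/L = 0.1496 mcg/mL)

0.150 mcg/mL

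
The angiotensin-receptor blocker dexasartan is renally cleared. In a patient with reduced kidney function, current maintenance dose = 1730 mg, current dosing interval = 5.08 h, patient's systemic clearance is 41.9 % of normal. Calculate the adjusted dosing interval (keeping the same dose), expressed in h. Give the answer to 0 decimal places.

To keep the same average steady-state level, dosing rate must scale with clearance.
CL ratio = 41.9 / 100 = 0.4190
New interval (same dose) = 5.08 / 0.4190 = 12.12 h

12 h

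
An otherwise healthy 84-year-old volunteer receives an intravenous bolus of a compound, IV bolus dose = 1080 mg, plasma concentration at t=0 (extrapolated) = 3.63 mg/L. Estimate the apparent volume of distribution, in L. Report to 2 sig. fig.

300 L

Vd = Dose / C₀ = 1080 / 3.63 = 297.5 L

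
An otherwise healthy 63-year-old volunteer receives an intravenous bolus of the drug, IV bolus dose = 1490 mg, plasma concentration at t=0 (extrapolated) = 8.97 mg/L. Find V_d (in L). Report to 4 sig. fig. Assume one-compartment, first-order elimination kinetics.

Vd = Dose / C₀ = 1490 / 8.97 = 166.1 L

166.1 L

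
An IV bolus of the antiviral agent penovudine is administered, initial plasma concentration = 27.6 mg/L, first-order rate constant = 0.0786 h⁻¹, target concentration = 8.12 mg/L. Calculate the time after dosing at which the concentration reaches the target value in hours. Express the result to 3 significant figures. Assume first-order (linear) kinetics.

15.6 h

t = ln(C₀ / C) / k = ln(27.60 / 8.12) / 0.07860
  = ln(3.399) / 0.07860 = 1.223 / 0.07860 = 15.56 h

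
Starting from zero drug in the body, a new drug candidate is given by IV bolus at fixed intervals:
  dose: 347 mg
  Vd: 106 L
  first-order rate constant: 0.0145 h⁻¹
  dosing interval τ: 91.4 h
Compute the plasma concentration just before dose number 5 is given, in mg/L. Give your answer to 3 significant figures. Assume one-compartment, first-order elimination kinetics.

C₀ per dose = Dose / Vd = 347 / 106 = 3.274 mg/L
Fraction remaining after one interval: r = e^(−kτ) = e^(−0.01450 × 91.4) = 0.2657
Before dose 5, 4 doses have been given (aged 1τ, 2τ, 3τ, 4τ).
C_trough = C₀ × (r + r² + … + r^4) = C₀ × r(1−r^4)/(1−r)
        = 3.274 × 0.2657 × (1 − 0.004984) / (1 − 0.2657) = 1.179 mg/L

1.18 mg/L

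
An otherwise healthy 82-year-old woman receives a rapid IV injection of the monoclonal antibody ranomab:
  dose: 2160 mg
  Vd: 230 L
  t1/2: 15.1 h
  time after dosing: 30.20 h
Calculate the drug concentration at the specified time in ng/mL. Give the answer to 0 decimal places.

C₀ = Dose / Vd = 2160 / 230 = 9.391 mg/L
k = ln2 / t½ = 0.693147 / 15.1 = 0.04590 h⁻¹
t / t½ = 30.20 / 15.1 = 2 half-lives
C = C₀ × (1/2)^2 = 9.391 × 0.2500 = 2.348 mg/L
Convert: 2.348 mg/L × 1000 = 2348 ng/mL

2348 ng/mL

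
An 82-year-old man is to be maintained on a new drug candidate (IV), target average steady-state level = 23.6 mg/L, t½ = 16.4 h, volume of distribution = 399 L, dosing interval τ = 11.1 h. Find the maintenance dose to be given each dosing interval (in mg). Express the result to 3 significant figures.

4420 mg

k = ln2 / t½ = 0.693147 / 16.4 = 0.04227 h⁻¹
CL = k × Vd = 0.04227 × 399 = 16.87 L/h
At steady state, Dose/τ = Css × CL.
Dose = Css × CL × τ = 23.6 × 16.87 × 11.1 = 4419 mg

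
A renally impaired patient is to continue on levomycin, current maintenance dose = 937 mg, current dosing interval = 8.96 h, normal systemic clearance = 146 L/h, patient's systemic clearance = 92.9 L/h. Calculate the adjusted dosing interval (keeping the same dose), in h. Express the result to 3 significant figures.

To keep the same average steady-state level, dosing rate must scale with clearance.
CL ratio = 92.9 / 146 = 0.6363
New interval (same dose) = 8.96 / 0.6363 = 14.08 h

14.1 h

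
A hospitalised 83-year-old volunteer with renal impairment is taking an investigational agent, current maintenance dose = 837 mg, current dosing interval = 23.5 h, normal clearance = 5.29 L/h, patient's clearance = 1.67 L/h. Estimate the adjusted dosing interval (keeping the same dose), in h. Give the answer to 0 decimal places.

74 h

To keep the same average steady-state level, dosing rate must scale with clearance.
CL ratio = 1.67 / 5.29 = 0.3157
New interval (same dose) = 23.5 / 0.3157 = 74.44 h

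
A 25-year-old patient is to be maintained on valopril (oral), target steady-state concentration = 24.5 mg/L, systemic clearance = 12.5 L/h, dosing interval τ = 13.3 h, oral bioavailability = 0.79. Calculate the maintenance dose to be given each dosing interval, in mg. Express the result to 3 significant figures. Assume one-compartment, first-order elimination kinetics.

At steady state, F × (Dose/τ) = Css × CL.
Dose = Css × CL × τ / F = 24.5 × 12.50 × 13.3 / 0.79 = 5156 mg

5160 mg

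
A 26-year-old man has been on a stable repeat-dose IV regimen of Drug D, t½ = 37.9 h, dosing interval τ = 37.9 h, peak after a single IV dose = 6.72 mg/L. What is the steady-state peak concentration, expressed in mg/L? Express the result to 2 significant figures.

13 mg/L

k = ln2 / t½ = 0.693147 / 37.9 = 0.01829 h⁻¹
e^(−kτ) = e^(−0.01829 × 37.9) = 0.5000
Accumulation ratio R = 1 / (1 − e^(−kτ)) = 1 / (1 − 0.5000) = 2.000
Steady-state peak = C₀ × R = 6.72 × 2.000 = 13.44 mg/L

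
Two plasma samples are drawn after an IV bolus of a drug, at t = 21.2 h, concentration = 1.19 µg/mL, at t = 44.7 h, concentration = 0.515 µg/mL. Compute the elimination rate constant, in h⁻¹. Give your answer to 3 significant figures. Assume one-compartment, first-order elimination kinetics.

0.0356 h⁻¹

k = ln(C₁/C₂) / (t₂ − t₁) = ln(1.19/0.515) / (44.7 − 21.2)
  = 0.8375 / 23.50 = 0.03564 h⁻¹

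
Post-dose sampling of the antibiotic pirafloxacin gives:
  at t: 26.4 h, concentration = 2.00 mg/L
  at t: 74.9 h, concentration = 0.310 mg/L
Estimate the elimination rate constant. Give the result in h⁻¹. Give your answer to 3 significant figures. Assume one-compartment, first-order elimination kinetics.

k = ln(C₁/C₂) / (t₂ − t₁) = ln(2.00/0.310) / (74.9 − 26.4)
  = 1.864 / 48.50 = 0.03843 h⁻¹

0.0384 h⁻¹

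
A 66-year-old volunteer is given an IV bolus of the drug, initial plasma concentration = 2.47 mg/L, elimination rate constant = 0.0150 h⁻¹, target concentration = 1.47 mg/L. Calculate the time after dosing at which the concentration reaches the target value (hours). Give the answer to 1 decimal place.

34.6 h

t = ln(C₀ / C) / k = ln(2.470 / 1.47) / 0.01500
  = ln(1.680) / 0.01500 = 0.5188 / 0.01500 = 34.59 h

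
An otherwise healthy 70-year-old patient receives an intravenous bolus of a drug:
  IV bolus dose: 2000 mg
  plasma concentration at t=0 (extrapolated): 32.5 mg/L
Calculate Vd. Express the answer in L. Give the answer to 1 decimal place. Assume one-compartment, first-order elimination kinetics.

61.5 L

Vd = Dose / C₀ = 2000 / 32.5 = 61.54 L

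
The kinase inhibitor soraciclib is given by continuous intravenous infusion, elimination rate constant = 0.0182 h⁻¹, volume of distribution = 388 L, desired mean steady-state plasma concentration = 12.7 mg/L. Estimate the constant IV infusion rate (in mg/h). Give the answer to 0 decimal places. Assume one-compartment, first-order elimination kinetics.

CL = k × Vd = 0.01820 × 388 = 7.062 L/h
At steady state, infusion rate R₀ = Css × CL = 12.7 × 7.062 = 89.69 mg/h

90 mg/h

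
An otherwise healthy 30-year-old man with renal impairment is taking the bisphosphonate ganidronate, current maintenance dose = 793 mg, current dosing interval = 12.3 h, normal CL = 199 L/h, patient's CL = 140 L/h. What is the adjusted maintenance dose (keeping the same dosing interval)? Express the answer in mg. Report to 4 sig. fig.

557.9 mg

To keep the same average steady-state level, dosing rate must scale with clearance.
CL ratio = 140 / 199 = 0.7035
New dose (same interval) = 793 × 0.7035 = 557.9 mg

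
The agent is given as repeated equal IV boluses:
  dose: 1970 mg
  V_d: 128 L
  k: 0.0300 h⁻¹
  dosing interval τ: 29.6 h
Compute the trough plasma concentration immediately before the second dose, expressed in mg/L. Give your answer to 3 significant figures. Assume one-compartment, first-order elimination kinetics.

C₀ per dose = Dose / Vd = 1970 / 128 = 15.39 mg/L
Fraction remaining after one interval: r = e^(−kτ) = e^(−0.03000 × 29.6) = 0.4115
Before dose 2, 1 dose has been given (aged 1τ).
C_trough = C₀ × r = 15.39 × 0.4115 = 6.333 mg/L

6.33 mg/L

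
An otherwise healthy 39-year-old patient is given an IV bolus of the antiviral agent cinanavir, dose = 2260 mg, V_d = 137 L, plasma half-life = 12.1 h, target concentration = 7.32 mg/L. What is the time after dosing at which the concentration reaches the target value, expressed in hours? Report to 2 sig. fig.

14 h

C₀ = Dose / Vd = 2260 / 137 = 16.50 mg/L
k = ln2 / t½ = 0.693147 / 12.1 = 0.05728 h⁻¹
t = ln(C₀ / C) / k = ln(16.50 / 7.32) / 0.05728
  = ln(2.254) / 0.05728 = 0.8127 / 0.05728 = 14.19 h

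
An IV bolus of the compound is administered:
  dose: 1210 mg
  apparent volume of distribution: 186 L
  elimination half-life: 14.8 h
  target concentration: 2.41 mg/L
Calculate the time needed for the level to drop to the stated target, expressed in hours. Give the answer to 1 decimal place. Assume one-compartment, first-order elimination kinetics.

C₀ = Dose / Vd = 1210 / 186 = 6.505 mg/L
k = ln2 / t½ = 0.693147 / 14.8 = 0.04683 h⁻¹
t = ln(C₀ / C) / k = ln(6.505 / 2.41) / 0.04683
  = ln(2.699) / 0.04683 = 0.9929 / 0.04683 = 21.20 h

21.2 h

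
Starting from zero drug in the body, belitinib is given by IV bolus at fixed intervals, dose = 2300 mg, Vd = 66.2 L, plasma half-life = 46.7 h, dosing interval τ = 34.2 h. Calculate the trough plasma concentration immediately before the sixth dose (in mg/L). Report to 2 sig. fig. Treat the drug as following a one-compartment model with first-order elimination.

C₀ per dose = Dose / Vd = 2300 / 66.2 = 34.74 mg/L
k = ln2 / t½ = 0.693147 / 46.7 = 0.01484 h⁻¹
Fraction remaining after one interval: r = e^(−kτ) = e^(−0.01484 × 34.2) = 0.6020
Before dose 6, 5 doses have been given (aged 1τ, 2τ, 3τ, 4τ, 5τ).
C_trough = C₀ × (r + r² + … + r^5) = C₀ × r(1−r^5)/(1−r)
        = 34.74 × 0.6020 × (1 − 0.07906) / (1 − 0.6020) = 48.39 mg/L

48 mg/L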